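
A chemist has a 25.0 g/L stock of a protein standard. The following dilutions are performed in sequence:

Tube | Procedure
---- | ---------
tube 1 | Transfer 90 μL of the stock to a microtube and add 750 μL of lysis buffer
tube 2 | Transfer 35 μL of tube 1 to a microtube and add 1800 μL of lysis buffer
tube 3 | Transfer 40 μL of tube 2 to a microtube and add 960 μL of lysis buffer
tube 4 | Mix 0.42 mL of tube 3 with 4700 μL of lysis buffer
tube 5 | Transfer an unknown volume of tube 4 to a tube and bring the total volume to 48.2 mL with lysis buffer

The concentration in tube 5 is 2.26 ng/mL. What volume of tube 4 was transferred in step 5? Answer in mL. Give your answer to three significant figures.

0.650 mL

Step 1: 90 μL + 750 μL = 840 μL total → factor 840/90 = 9.3333
Step 2: 35 μL + 1800 μL = 1835 μL total → factor 1835/35 = 52.429
Step 3: 40 μL + 960 μL = 1000 μL total → factor 1000/40 = 25
Step 4: 0.42 mL + 4700 μL = 5.12 mL total → factor 5.12/0.42 = 12.19
Step 5: v brought to 48.2 mL → factor = 48.2 mL/v
Product of known-step factors = 1.4913 × 10^5
Overall factor = 25.0 g/L / (2.26 ng/mL) = 1.1062 × 10^7
Step-5 factor = 1.1062 × 10^7 / 1.4913 × 10^5 = 74.176
v = 48.2 mL / 74.176 = 0.650 mL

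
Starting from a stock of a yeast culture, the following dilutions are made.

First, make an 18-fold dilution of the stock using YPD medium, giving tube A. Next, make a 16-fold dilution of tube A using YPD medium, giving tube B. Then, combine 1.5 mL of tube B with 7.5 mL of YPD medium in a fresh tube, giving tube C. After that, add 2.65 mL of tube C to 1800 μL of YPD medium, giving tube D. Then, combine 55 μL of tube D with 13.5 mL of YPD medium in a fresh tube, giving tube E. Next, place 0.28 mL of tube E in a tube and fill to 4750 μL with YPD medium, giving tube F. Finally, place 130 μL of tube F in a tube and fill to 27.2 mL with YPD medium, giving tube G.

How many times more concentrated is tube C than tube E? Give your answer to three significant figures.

Step 1: 18-fold → factor 18
Step 2: 16-fold → factor 16
Step 3: 1.5 mL + 7.5 mL = 9 mL total → factor 9/1.5 = 6
Step 4: 2.65 mL + 1800 μL = 4.45 mL total → factor 4.45/2.65 = 1.6792
Step 5: 55 μL + 13.5 mL = 13555 μL total → factor 13555/55 = 246.45
Dilution factor to tube C = 1728; to tube E = 7.1515 × 10^5
[tube C]/[tube E] = (factor to tube E)/(factor to tube C) = 7.1515 × 10^5/1728 = 414

414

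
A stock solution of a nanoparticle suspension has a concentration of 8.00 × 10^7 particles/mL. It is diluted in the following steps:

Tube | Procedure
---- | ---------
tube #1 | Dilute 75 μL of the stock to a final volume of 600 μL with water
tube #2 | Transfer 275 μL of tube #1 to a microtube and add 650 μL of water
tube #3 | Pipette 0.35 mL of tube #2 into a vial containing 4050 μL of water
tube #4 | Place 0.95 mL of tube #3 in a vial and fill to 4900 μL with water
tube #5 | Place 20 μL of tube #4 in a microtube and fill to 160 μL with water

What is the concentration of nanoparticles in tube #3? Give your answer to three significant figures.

Step 1: 75 μL brought to 600 μL → factor 600/75 = 8
Step 2: 275 μL + 650 μL = 925 μL total → factor 925/275 = 3.3636
Step 3: 0.35 mL + 4050 μL = 4.4 mL total → factor 4.4/0.35 = 12.571
Dilution factor through tube #3 = 8 × 3.3636 × 12.571 = 338.29
[tube #3] = 8.00 × 10^7 particles/mL / 338.29 = 2.36 × 10^5 particles/mL

2.36 × 10^5 particles/mL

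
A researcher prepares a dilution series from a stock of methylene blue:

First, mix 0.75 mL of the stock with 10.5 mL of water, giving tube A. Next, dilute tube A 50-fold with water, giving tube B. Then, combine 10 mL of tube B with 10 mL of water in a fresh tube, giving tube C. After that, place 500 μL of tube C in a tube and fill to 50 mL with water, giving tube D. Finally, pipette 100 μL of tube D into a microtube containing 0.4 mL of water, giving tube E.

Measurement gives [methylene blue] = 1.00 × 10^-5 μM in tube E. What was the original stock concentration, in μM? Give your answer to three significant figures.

7.50 μM

Step 1: 0.75 mL + 10.5 mL = 11.25 mL total → factor 11.25/0.75 = 15
Step 2: 50-fold → factor 50
Step 3: 10 mL + 10 mL = 20 mL total → factor 20/10 = 2
Step 4: 500 μL brought to 50 mL → factor 50000/500 = 100
Step 5: 100 μL + 0.4 mL = 500 μL total → factor 500/100 = 5
Overall dilution factor = 15 × 50 × 2 × 100 × 5 = 7.5 × 10^5
Stock = 1.00 × 10^-5 μM × 7.5 × 10^5 = 7.50 μM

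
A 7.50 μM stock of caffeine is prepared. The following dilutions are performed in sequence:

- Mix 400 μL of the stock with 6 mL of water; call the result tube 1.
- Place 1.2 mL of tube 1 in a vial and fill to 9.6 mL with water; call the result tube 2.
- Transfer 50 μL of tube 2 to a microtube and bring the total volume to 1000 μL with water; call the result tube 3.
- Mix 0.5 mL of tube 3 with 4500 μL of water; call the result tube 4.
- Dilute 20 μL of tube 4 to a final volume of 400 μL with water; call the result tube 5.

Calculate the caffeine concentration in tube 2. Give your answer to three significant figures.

Step 1: 400 μL + 6 mL = 6400 μL total → factor 6400/400 = 16
Step 2: 1.2 mL brought to 9.6 mL → factor 9.6/1.2 = 8
Dilution factor through tube 2 = 16 × 8 = 128
[tube 2] = 7.50 μM / 128 = 0.0586 μM

0.0586 μM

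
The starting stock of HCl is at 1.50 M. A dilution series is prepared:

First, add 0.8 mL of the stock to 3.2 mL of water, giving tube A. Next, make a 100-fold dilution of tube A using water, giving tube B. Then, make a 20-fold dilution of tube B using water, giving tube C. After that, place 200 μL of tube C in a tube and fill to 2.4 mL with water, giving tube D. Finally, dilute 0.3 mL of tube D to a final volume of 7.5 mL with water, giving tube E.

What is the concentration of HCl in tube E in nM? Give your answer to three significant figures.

500 nM

Step 1: 0.8 mL + 3.2 mL = 4 mL total → factor 4/0.8 = 5
Step 2: 100-fold → factor 100
Step 3: 20-fold → factor 20
Step 4: 200 μL brought to 2.4 mL → factor 2400/200 = 12
Step 5: 0.3 mL brought to 7.5 mL → factor 7.5/0.3 = 25
Overall dilution factor = 5 × 100 × 20 × 12 × 25 = 3 × 10^6
Final = 1.50 M / 3 × 10^6 = 5.000 × 10^-7 M = 500 nM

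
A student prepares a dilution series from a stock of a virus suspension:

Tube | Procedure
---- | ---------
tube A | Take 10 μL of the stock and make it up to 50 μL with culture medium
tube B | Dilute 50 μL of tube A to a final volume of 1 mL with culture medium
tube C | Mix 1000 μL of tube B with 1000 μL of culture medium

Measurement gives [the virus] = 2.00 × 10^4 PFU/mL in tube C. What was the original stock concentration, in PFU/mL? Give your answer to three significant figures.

Step 1: 10 μL brought to 50 μL → factor 50/10 = 5
Step 2: 50 μL brought to 1 mL → factor 1000/50 = 20
Step 3: 1000 μL + 1000 μL = 2000 μL total → factor 2000/1000 = 2
Overall dilution factor = 5 × 20 × 2 = 200
Stock = 2.00 × 10^4 PFU/mL × 200 = 4.00 × 10^6 PFU/mL

4.00 × 10^6 PFU/mL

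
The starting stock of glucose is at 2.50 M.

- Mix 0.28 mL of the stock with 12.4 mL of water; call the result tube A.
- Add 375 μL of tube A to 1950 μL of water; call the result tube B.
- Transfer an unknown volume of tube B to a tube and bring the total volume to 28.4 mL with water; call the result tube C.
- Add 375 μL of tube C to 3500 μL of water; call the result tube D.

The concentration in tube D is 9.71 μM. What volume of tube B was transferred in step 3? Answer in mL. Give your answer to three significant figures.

Step 1: 0.28 mL + 12.4 mL = 12.68 mL total → factor 12.68/0.28 = 45.286
Step 2: 375 μL + 1950 μL = 2325 μL total → factor 2325/375 = 6.2
Step 3: v brought to 28.4 mL → factor = 28.4 mL/v
Step 4: 375 μL + 3500 μL = 3875 μL total → factor 3875/375 = 10.333
Product of known-step factors = 2901.3
Overall factor = 2.50 M / (9.71 μM) = 2.5747 × 10^5
Step-3 factor = 2.5747 × 10^5 / 2901.3 = 88.742
v = 28.4 mL / 88.742 = 0.320 mL

0.320 mL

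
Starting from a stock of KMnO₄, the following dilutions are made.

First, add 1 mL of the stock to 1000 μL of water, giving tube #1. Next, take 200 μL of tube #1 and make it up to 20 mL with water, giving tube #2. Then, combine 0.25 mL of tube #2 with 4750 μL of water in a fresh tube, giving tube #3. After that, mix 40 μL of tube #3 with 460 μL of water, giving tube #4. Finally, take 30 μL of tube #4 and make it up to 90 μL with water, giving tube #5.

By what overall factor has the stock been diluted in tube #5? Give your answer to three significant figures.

Step 1: 1 mL + 1000 μL = 2 mL total → factor 2/1 = 2
Step 2: 200 μL brought to 20 mL → factor 20000/200 = 100
Step 3: 0.25 mL + 4750 μL = 5 mL total → factor 5/0.25 = 20
Step 4: 40 μL + 460 μL = 500 μL total → factor 500/40 = 12.5
Step 5: 30 μL brought to 90 μL → factor 90/30 = 3
Overall dilution factor = 2 × 100 × 20 × 12.5 × 3 = 1.5 × 10^5

1.50 × 10^5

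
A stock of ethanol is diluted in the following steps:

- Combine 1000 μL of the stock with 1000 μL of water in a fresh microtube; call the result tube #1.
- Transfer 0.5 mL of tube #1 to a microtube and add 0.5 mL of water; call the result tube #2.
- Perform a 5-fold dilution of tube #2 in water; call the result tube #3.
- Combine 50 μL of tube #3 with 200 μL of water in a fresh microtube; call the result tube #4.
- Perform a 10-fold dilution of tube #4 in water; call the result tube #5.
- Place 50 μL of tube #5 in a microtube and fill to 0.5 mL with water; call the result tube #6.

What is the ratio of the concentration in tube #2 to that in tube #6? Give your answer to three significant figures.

2.50 × 10^3

Step 1: 1000 μL + 1000 μL = 2000 μL total → factor 2000/1000 = 2
Step 2: 0.5 mL + 0.5 mL = 1 mL total → factor 1/0.5 = 2
Step 3: 5-fold → factor 5
Step 4: 50 μL + 200 μL = 250 μL total → factor 250/50 = 5
Step 5: 10-fold → factor 10
Step 6: 50 μL brought to 0.5 mL → factor 500/50 = 10
Dilution factor to tube #2 = 4; to tube #6 = 10000
[tube #2]/[tube #6] = (factor to tube #6)/(factor to tube #2) = 10000/4 = 2.50 × 10^3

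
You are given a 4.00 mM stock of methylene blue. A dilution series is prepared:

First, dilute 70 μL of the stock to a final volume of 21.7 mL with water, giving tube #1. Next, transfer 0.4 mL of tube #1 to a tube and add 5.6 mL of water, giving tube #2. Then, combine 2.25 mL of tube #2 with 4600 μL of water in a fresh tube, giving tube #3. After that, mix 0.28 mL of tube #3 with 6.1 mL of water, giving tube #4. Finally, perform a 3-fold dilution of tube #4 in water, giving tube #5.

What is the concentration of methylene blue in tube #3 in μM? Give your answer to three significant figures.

0.283 μM

Step 1: 70 μL brought to 21.7 mL → factor 21700/70 = 310
Step 2: 0.4 mL + 5.6 mL = 6 mL total → factor 6/0.4 = 15
Step 3: 2.25 mL + 4600 μL = 6.85 mL total → factor 6.85/2.25 = 3.0444
Dilution factor through tube #3 = 310 × 15 × 3.0444 = 14157
[tube #3] = 4.00 mM / 14157 = 0.0002826 mM = 0.283 μM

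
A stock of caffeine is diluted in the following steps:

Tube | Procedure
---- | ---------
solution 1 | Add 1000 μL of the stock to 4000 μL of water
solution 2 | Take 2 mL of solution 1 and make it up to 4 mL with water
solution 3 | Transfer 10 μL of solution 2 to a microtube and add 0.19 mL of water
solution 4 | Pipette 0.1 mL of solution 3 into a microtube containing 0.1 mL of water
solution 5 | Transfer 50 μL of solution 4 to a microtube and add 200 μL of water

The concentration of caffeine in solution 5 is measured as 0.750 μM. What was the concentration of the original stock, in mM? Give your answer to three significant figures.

1.50 mM

Step 1: 1000 μL + 4000 μL = 5000 μL total → factor 5000/1000 = 5
Step 2: 2 mL brought to 4 mL → factor 4/2 = 2
Step 3: 10 μL + 0.19 mL = 200 μL total → factor 200/10 = 20
Step 4: 0.1 mL + 0.1 mL = 0.2 mL total → factor 0.2/0.1 = 2
Step 5: 50 μL + 200 μL = 250 μL total → factor 250/50 = 5
Overall dilution factor = 5 × 2 × 20 × 2 × 5 = 2000
Stock = 0.750 μM × 2000 = 1500 μM = 1.50 mM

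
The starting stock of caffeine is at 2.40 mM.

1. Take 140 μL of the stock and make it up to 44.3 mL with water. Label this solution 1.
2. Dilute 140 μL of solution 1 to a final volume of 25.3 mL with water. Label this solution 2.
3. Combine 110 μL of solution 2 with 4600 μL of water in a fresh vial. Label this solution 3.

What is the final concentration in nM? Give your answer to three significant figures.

Step 1: 140 μL brought to 44.3 mL → factor 44300/140 = 316.43
Step 2: 140 μL brought to 25.3 mL → factor 25300/140 = 180.71
Step 3: 110 μL + 4600 μL = 4710 μL total → factor 4710/110 = 42.818
Overall dilution factor = 316.43 × 180.71 × 42.818 = 2.4485 × 10^6
Final = 2.40 mM / 2.4485 × 10^6 = 9.802 × 10^-7 mM = 0.980 nM

0.980 nM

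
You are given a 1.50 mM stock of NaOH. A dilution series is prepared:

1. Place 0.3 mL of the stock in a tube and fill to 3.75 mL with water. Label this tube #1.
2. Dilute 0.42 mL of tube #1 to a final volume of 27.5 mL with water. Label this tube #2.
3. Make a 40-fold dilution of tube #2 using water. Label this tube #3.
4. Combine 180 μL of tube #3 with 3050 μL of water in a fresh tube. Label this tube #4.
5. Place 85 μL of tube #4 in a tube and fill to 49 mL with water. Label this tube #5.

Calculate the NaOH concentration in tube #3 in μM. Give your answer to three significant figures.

0.0458 μM

Step 1: 0.3 mL brought to 3.75 mL → factor 3.75/0.3 = 12.5
Step 2: 0.42 mL brought to 27.5 mL → factor 27.5/0.42 = 65.476
Step 3: 40-fold → factor 40
Dilution factor through tube #3 = 12.5 × 65.476 × 40 = 32738
[tube #3] = 1.50 mM / 32738 = 4.582 × 10^-5 mM = 0.0458 μM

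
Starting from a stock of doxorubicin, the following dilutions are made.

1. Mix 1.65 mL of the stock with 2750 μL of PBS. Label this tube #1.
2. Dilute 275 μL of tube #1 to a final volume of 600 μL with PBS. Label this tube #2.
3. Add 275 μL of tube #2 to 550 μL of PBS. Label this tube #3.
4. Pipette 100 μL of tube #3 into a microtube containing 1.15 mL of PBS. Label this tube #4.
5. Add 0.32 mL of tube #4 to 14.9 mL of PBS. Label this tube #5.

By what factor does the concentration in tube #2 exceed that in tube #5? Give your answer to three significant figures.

1.78 × 10^3

Step 1: 1.65 mL + 2750 μL = 4.4 mL total → factor 4.4/1.65 = 2.6667
Step 2: 275 μL brought to 600 μL → factor 600/275 = 2.1818
Step 3: 275 μL + 550 μL = 825 μL total → factor 825/275 = 3
Step 4: 100 μL + 1.15 mL = 1250 μL total → factor 1250/100 = 12.5
Step 5: 0.32 mL + 14.9 mL = 15.22 mL total → factor 15.22/0.32 = 47.562
Dilution factor to tube #2 = 5.8182; to tube #5 = 10377
[tube #2]/[tube #5] = (factor to tube #5)/(factor to tube #2) = 10377/5.8182 = 1.78 × 10^3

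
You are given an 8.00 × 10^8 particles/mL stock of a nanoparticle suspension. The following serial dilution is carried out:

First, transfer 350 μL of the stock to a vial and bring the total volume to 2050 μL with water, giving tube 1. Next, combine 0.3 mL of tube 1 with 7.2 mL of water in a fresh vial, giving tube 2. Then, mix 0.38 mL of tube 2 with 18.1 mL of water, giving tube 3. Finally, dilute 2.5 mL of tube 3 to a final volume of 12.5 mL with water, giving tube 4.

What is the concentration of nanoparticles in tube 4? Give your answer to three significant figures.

Step 1: 350 μL brought to 2050 μL → factor 2050/350 = 5.8571
Step 2: 0.3 mL + 7.2 mL = 7.5 mL total → factor 7.5/0.3 = 25
Step 3: 0.38 mL + 18.1 mL = 18.48 mL total → factor 18.48/0.38 = 48.632
Step 4: 2.5 mL brought to 12.5 mL → factor 12.5/2.5 = 5
Overall dilution factor = 5.8571 × 25 × 48.632 × 5 = 35605
Final = 8.00 × 10^8 particles/mL / 35605 = 2.25 × 10^4 particles/mL

2.25 × 10^4 particles/mL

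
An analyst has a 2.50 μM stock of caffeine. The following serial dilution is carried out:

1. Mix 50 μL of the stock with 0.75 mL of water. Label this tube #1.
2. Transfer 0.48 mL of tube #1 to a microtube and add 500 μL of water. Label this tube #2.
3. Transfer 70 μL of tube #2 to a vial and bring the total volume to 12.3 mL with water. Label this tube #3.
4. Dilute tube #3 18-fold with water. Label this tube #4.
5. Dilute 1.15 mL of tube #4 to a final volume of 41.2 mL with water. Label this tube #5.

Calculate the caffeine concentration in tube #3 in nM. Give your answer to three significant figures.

0.436 nM

Step 1: 50 μL + 0.75 mL = 800 μL total → factor 800/50 = 16
Step 2: 0.48 mL + 500 μL = 0.98 mL total → factor 0.98/0.48 = 2.0417
Step 3: 70 μL brought to 12.3 mL → factor 12300/70 = 175.71
Dilution factor through tube #3 = 16 × 2.0417 × 175.71 = 5740
[tube #3] = 2.50 μM / 5740 = 0.0004355 μM = 0.436 nM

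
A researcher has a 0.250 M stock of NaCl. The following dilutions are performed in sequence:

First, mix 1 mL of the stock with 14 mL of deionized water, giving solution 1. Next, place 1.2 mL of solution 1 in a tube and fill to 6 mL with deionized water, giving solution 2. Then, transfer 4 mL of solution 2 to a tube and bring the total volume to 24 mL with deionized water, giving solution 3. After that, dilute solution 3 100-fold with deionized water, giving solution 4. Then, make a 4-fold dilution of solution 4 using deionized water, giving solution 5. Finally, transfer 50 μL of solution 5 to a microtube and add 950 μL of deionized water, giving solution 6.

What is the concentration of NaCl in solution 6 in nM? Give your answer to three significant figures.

69.4 nM

Step 1: 1 mL + 14 mL = 15 mL total → factor 15/1 = 15
Step 2: 1.2 mL brought to 6 mL → factor 6/1.2 = 5
Step 3: 4 mL brought to 24 mL → factor 24/4 = 6
Step 4: 100-fold → factor 100
Step 5: 4-fold → factor 4
Step 6: 50 μL + 950 μL = 1000 μL total → factor 1000/50 = 20
Overall dilution factor = 15 × 5 × 6 × 100 × 4 × 20 = 3.6 × 10^6
Final = 0.250 M / 3.6 × 10^6 = 6.944 × 10^-8 M = 69.4 nM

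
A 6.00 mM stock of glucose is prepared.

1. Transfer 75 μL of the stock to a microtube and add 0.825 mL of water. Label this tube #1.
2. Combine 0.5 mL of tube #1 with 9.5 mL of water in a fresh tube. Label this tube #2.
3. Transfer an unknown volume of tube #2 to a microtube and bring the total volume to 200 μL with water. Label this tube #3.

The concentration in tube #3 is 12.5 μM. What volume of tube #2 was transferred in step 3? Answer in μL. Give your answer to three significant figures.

100 μL

Step 1: 75 μL + 0.825 mL = 900 μL total → factor 900/75 = 12
Step 2: 0.5 mL + 9.5 mL = 10 mL total → factor 10/0.5 = 20
Step 3: v brought to 200 μL → factor = 200 μL/v
Product of known-step factors = 240
Overall factor = 6.00 mM / (12.5 μM) = 480
Step-3 factor = 480 / 240 = 2
v = 200 μL / 2 = 100 μL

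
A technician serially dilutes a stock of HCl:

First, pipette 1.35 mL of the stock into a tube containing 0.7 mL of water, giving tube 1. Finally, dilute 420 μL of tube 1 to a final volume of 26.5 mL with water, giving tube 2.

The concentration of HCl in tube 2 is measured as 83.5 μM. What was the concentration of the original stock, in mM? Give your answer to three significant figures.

Step 1: 1.35 mL + 0.7 mL = 2.05 mL total → factor 2.05/1.35 = 1.5185
Step 2: 420 μL brought to 26.5 mL → factor 26500/420 = 63.095
Overall dilution factor = 1.5185 × 63.095 = 95.811
Stock = 83.5 μM × 95.811 = 8000 μM = 8.00 mM

8.00 mM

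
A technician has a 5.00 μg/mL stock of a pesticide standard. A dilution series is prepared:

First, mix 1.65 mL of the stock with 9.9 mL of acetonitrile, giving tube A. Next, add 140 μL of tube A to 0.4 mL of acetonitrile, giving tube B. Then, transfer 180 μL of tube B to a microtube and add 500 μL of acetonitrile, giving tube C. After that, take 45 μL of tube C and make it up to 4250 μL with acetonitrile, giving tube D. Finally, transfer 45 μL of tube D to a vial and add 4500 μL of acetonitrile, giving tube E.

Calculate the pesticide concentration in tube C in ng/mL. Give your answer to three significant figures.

Step 1: 1.65 mL + 9.9 mL = 11.55 mL total → factor 11.55/1.65 = 7
Step 2: 140 μL + 0.4 mL = 540 μL total → factor 540/140 = 3.8571
Step 3: 180 μL + 500 μL = 680 μL total → factor 680/180 = 3.7778
Dilution factor through tube C = 7 × 3.8571 × 3.7778 = 102
[tube C] = 5.00 μg/mL / 102 = 0.04902 μg/mL = 49.0 ng/mL

49.0 ng/mL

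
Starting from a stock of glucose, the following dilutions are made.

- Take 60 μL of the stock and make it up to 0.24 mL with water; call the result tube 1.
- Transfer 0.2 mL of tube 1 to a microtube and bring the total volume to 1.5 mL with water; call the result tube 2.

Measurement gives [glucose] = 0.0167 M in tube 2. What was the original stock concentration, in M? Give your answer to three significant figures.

Step 1: 60 μL brought to 0.24 mL → factor 240/60 = 4
Step 2: 0.2 mL brought to 1.5 mL → factor 1.5/0.2 = 7.5
Overall dilution factor = 4 × 7.5 = 30
Stock = 0.0167 M × 30 = 0.501 M

0.501 M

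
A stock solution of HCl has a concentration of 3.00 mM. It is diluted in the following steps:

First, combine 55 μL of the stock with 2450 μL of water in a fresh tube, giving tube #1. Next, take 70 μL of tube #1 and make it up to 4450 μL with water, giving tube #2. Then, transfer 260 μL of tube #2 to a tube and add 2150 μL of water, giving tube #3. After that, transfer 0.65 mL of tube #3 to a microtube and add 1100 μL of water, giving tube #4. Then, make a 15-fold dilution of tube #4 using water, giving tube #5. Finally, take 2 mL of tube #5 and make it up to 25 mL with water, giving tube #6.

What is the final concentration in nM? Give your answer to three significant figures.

0.221 nM

Step 1: 55 μL + 2450 μL = 2505 μL total → factor 2505/55 = 45.545
Step 2: 70 μL brought to 4450 μL → factor 4450/70 = 63.571
Step 3: 260 μL + 2150 μL = 2410 μL total → factor 2410/260 = 9.2692
Step 4: 0.65 mL + 1100 μL = 1.75 mL total → factor 1.75/0.65 = 2.6923
Step 5: 15-fold → factor 15
Step 6: 2 mL brought to 25 mL → factor 25/2 = 12.5
Overall dilution factor = 45.545 × 63.571 × 9.2692 × 2.6923 × 15 × 12.5 = 1.3548 × 10^7
Final = 3.00 mM / 1.3548 × 10^7 = 2.214 × 10^-7 mM = 0.221 nM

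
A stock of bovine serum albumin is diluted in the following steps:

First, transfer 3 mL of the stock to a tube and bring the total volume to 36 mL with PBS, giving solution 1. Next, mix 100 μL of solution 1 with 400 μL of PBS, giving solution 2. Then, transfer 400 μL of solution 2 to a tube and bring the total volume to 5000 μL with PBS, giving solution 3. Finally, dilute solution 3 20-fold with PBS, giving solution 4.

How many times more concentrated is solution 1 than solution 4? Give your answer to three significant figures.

1.25 × 10^3

Step 1: 3 mL brought to 36 mL → factor 36/3 = 12
Step 2: 100 μL + 400 μL = 500 μL total → factor 500/100 = 5
Step 3: 400 μL brought to 5000 μL → factor 5000/400 = 12.5
Step 4: 20-fold → factor 20
Dilution factor to solution 1 = 12; to solution 4 = 15000
[solution 1]/[solution 4] = (factor to solution 4)/(factor to solution 1) = 15000/12 = 1.25 × 10^3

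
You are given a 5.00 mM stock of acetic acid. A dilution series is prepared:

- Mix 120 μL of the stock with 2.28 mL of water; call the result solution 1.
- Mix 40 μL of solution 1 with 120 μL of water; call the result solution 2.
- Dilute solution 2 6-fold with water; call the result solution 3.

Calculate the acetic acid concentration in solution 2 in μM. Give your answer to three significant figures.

62.5 μM

Step 1: 120 μL + 2.28 mL = 2400 μL total → factor 2400/120 = 20
Step 2: 40 μL + 120 μL = 160 μL total → factor 160/40 = 4
Dilution factor through solution 2 = 20 × 4 = 80
[solution 2] = 5.00 mM / 80 = 0.06250 mM = 62.5 μM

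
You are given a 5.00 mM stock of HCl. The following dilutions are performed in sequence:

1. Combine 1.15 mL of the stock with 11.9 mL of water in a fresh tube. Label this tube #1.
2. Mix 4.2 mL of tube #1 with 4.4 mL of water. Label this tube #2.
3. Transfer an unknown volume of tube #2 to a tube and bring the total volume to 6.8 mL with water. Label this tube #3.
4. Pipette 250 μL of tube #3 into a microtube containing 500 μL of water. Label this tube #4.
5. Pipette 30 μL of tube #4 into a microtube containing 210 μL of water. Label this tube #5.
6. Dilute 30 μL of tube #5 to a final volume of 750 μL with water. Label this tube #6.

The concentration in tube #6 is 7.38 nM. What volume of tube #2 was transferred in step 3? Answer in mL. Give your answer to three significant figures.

Step 1: 1.15 mL + 11.9 mL = 13.05 mL total → factor 13.05/1.15 = 11.348
Step 2: 4.2 mL + 4.4 mL = 8.6 mL total → factor 8.6/4.2 = 2.0476
Step 3: v brought to 6.8 mL → factor = 6.8 mL/v
Step 4: 250 μL + 500 μL = 750 μL total → factor 750/250 = 3
Step 5: 30 μL + 210 μL = 240 μL total → factor 240/30 = 8
Step 6: 30 μL brought to 750 μL → factor 750/30 = 25
Product of known-step factors = 13942
Overall factor = 5.00 mM / (7.38 nM) = 6.7751 × 10^5
Step-3 factor = 6.7751 × 10^5 / 13942 = 48.596
v = 6.8 mL / 48.596 = 0.140 mL

0.140 mL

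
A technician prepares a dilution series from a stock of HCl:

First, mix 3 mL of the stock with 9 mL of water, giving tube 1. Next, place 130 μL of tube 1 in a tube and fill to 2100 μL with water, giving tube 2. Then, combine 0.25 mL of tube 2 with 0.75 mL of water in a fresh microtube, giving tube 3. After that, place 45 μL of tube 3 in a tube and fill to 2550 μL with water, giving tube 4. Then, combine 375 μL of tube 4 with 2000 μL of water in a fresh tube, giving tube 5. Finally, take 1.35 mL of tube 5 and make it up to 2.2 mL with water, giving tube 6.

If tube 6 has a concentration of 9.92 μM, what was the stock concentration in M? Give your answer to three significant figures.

Step 1: 3 mL + 9 mL = 12 mL total → factor 12/3 = 4
Step 2: 130 μL brought to 2100 μL → factor 2100/130 = 16.154
Step 3: 0.25 mL + 0.75 mL = 1 mL total → factor 1/0.25 = 4
Step 4: 45 μL brought to 2550 μL → factor 2550/45 = 56.667
Step 5: 375 μL + 2000 μL = 2375 μL total → factor 2375/375 = 6.3333
Step 6: 1.35 mL brought to 2.2 mL → factor 2.2/1.35 = 1.6296
Overall dilution factor = 4 × 16.154 × 4 × 56.667 × 6.3333 × 1.6296 = 1.5116 × 10^5
Stock = 9.92 μM × 1.5116 × 10^5 = 1.500 × 10^6 μM = 1.50 M

1.50 M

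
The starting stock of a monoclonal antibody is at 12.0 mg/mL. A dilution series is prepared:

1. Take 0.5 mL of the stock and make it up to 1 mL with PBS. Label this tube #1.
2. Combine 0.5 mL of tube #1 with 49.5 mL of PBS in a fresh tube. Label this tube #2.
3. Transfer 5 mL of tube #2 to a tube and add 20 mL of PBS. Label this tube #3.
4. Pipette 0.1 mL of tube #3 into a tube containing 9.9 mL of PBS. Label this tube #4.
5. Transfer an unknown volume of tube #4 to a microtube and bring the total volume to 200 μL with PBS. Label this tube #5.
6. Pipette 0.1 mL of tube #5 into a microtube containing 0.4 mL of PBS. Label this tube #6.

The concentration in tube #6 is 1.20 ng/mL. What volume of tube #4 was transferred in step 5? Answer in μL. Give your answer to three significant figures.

10.0 μL

Step 1: 0.5 mL brought to 1 mL → factor 1/0.5 = 2
Step 2: 0.5 mL + 49.5 mL = 50 mL total → factor 50/0.5 = 100
Step 3: 5 mL + 20 mL = 25 mL total → factor 25/5 = 5
Step 4: 0.1 mL + 9.9 mL = 10 mL total → factor 10/0.1 = 100
Step 5: v brought to 200 μL → factor = 200 μL/v
Step 6: 0.1 mL + 0.4 mL = 0.5 mL total → factor 0.5/0.1 = 5
Product of known-step factors = 5 × 10^5
Overall factor = 12.0 mg/mL / (1.20 ng/mL) = 1 × 10^7
Step-5 factor = 1 × 10^7 / 5 × 10^5 = 20
v = 200 μL / 20 = 10.0 μL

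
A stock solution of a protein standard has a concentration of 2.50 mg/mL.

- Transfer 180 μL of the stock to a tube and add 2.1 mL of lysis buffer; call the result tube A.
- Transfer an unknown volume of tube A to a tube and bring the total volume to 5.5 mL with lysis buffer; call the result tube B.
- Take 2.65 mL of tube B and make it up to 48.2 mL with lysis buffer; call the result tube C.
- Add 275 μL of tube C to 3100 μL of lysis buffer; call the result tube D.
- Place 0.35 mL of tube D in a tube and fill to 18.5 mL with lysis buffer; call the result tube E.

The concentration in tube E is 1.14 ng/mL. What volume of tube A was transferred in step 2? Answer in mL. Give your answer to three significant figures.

0.375 mL

Step 1: 180 μL + 2.1 mL = 2280 μL total → factor 2280/180 = 12.667
Step 2: v brought to 5.5 mL → factor = 5.5 mL/v
Step 3: 2.65 mL brought to 48.2 mL → factor 48.2/2.65 = 18.189
Step 4: 275 μL + 3100 μL = 3375 μL total → factor 3375/275 = 12.273
Step 5: 0.35 mL brought to 18.5 mL → factor 18.5/0.35 = 52.857
Product of known-step factors = 1.4945 × 10^5
Overall factor = 2.50 mg/mL / (1.14 ng/mL) = 2.193 × 10^6
Step-2 factor = 2.193 × 10^6 / 1.4945 × 10^5 = 14.673
v = 5.5 mL / 14.673 = 0.375 mL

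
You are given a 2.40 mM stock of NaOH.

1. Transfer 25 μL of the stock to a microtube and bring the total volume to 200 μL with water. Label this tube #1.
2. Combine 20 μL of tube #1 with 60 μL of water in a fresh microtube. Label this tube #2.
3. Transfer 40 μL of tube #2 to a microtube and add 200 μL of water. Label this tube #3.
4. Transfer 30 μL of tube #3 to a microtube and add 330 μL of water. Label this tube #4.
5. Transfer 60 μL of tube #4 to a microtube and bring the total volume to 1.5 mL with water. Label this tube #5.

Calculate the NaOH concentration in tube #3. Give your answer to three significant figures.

0.0125 mM

Step 1: 25 μL brought to 200 μL → factor 200/25 = 8
Step 2: 20 μL + 60 μL = 80 μL total → factor 80/20 = 4
Step 3: 40 μL + 200 μL = 240 μL total → factor 240/40 = 6
Dilution factor through tube #3 = 8 × 4 × 6 = 192
[tube #3] = 2.40 mM / 192 = 0.0125 mM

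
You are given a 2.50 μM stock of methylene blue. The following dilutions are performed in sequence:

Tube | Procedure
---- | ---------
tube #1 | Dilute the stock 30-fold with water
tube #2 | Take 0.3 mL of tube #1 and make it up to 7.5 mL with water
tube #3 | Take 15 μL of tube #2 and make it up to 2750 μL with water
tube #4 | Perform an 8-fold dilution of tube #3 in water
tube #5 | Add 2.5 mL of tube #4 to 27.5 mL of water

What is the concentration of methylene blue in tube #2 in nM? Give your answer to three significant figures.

Step 1: 30-fold → factor 30
Step 2: 0.3 mL brought to 7.5 mL → factor 7.5/0.3 = 25
Dilution factor through tube #2 = 30 × 25 = 750
[tube #2] = 2.50 μM / 750 = 0.003333 μM = 3.33 nM

3.33 nM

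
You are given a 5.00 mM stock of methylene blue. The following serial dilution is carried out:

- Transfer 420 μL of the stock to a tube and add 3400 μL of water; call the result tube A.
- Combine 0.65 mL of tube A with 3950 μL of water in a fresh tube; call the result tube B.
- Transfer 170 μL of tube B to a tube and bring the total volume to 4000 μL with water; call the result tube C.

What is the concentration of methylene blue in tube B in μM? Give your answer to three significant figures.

77.7 μM

Step 1: 420 μL + 3400 μL = 3820 μL total → factor 3820/420 = 9.0952
Step 2: 0.65 mL + 3950 μL = 4.6 mL total → factor 4.6/0.65 = 7.0769
Dilution factor through tube B = 9.0952 × 7.0769 = 64.366
[tube B] = 5.00 mM / 64.366 = 0.07768 mM = 77.7 μM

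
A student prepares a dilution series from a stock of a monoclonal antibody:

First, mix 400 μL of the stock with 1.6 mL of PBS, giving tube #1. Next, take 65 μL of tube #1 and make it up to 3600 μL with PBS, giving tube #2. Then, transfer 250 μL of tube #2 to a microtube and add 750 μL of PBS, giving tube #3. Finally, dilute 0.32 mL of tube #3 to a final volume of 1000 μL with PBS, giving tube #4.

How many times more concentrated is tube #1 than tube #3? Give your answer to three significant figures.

Step 1: 400 μL + 1.6 mL = 2000 μL total → factor 2000/400 = 5
Step 2: 65 μL brought to 3600 μL → factor 3600/65 = 55.385
Step 3: 250 μL + 750 μL = 1000 μL total → factor 1000/250 = 4
Dilution factor to tube #1 = 5; to tube #3 = 1107.7
[tube #1]/[tube #3] = (factor to tube #3)/(factor to tube #1) = 1107.7/5 = 222

222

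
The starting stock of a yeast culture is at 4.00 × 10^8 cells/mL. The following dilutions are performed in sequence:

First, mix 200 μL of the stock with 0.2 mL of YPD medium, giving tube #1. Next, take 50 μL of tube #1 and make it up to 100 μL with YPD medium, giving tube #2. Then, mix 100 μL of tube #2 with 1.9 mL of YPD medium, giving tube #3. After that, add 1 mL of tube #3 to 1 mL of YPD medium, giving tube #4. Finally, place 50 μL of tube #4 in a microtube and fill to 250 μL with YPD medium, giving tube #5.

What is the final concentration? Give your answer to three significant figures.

5.00 × 10^5 cells/mL

Step 1: 200 μL + 0.2 mL = 400 μL total → factor 400/200 = 2
Step 2: 50 μL brought to 100 μL → factor 100/50 = 2
Step 3: 100 μL + 1.9 mL = 2000 μL total → factor 2000/100 = 20
Step 4: 1 mL + 1 mL = 2 mL total → factor 2/1 = 2
Step 5: 50 μL brought to 250 μL → factor 250/50 = 5
Overall dilution factor = 2 × 2 × 20 × 2 × 5 = 800
Final = 4.00 × 10^8 cells/mL / 800 = 5.00 × 10^5 cells/mL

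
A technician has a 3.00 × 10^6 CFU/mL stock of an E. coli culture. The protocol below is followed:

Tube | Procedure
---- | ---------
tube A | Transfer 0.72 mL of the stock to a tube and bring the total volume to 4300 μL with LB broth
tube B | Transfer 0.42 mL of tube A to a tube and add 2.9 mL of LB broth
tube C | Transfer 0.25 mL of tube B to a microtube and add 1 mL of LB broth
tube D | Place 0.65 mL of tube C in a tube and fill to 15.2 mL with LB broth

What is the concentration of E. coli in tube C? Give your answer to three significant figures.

1.27 × 10^4 CFU/mL

Step 1: 0.72 mL brought to 4300 μL → factor 4.3/0.72 = 5.9722
Step 2: 0.42 mL + 2.9 mL = 3.32 mL total → factor 3.32/0.42 = 7.9048
Step 3: 0.25 mL + 1 mL = 1.25 mL total → factor 1.25/0.25 = 5
Dilution factor through tube C = 5.9722 × 7.9048 × 5 = 236.04
[tube C] = 3.00 × 10^6 CFU/mL / 236.04 = 1.27 × 10^4 CFU/mL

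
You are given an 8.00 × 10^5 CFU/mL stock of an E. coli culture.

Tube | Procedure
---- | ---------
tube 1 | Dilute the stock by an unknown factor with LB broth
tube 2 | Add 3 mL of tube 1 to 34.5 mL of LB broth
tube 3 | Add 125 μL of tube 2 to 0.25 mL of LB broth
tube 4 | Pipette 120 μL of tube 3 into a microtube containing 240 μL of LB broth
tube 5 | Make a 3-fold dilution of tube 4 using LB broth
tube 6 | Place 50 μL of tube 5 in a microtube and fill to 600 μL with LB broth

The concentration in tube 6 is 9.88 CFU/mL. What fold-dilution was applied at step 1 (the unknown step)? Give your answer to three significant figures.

Step 1: unknown factor x
Step 2: 3 mL + 34.5 mL = 37.5 mL total → factor 37.5/3 = 12.5
Step 3: 125 μL + 0.25 mL = 375 μL total → factor 375/125 = 3
Step 4: 120 μL + 240 μL = 360 μL total → factor 360/120 = 3
Step 5: 3-fold → factor 3
Step 6: 50 μL brought to 600 μL → factor 600/50 = 12
Product of known-step factors = 4050
Overall factor = 8.00 × 10^5 CFU/mL / (9.88 CFU/mL) = 80972
x = 80972 / 4050 = 20.0

20.0-fold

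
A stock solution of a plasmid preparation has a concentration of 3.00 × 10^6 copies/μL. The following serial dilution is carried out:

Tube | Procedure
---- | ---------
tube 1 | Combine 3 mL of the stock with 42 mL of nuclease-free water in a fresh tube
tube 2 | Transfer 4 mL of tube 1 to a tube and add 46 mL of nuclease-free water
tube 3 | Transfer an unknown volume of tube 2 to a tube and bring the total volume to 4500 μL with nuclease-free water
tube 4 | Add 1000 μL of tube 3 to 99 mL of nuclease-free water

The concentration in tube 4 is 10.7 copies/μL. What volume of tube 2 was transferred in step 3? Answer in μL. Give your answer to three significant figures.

301 μL

Step 1: 3 mL + 42 mL = 45 mL total → factor 45/3 = 15
Step 2: 4 mL + 46 mL = 50 mL total → factor 50/4 = 12.5
Step 3: v brought to 4500 μL → factor = 4500 μL/v
Step 4: 1000 μL + 99 mL = 1 × 10^5 μL total → factor 1 × 10^5/1000 = 100
Product of known-step factors = 18750
Overall factor = 3.00 × 10^6 copies/μL / (10.7 copies/μL) = 2.8037 × 10^5
Step-3 factor = 2.8037 × 10^5 / 18750 = 14.953
v = 4500 μL / 14.953 = 301 μL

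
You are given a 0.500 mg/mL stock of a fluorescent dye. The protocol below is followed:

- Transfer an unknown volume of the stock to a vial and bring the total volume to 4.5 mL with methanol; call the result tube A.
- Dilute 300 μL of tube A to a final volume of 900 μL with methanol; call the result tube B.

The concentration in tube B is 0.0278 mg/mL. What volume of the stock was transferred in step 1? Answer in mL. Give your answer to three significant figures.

0.751 mL

Step 1: v brought to 4.5 mL → factor = 4.5 mL/v
Step 2: 300 μL brought to 900 μL → factor 900/300 = 3
Product of known-step factors = 3
Overall factor = 0.500 mg/mL / (0.0278 mg/mL) = 17.986
Step-1 factor = 17.986 / 3 = 5.9952
v = 4.5 mL / 5.9952 = 0.751 mL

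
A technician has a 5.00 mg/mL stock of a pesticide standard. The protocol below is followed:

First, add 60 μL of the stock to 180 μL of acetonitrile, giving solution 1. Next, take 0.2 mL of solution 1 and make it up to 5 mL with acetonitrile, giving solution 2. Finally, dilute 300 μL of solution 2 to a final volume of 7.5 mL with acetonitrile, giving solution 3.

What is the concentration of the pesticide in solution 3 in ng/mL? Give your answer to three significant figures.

2.00 × 10^3 ng/mL

Step 1: 60 μL + 180 μL = 240 μL total → factor 240/60 = 4
Step 2: 0.2 mL brought to 5 mL → factor 5/0.2 = 25
Step 3: 300 μL brought to 7.5 mL → factor 7500/300 = 25
Overall dilution factor = 4 × 25 × 25 = 2500
Final = 5.00 mg/mL / 2500 = 0.002000 mg/mL = 2.00 × 10^3 ng/mL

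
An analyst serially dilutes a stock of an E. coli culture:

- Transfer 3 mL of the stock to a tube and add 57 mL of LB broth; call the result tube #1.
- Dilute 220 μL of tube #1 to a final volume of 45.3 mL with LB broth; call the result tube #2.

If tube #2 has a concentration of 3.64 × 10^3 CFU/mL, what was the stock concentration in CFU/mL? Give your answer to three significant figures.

1.50 × 10^7 CFU/mL

Step 1: 3 mL + 57 mL = 60 mL total → factor 60/3 = 20
Step 2: 220 μL brought to 45.3 mL → factor 45300/220 = 205.91
Overall dilution factor = 20 × 205.91 = 4118.2
Stock = 3.64 × 10^3 CFU/mL × 4118.2 = 1.50 × 10^7 CFU/mL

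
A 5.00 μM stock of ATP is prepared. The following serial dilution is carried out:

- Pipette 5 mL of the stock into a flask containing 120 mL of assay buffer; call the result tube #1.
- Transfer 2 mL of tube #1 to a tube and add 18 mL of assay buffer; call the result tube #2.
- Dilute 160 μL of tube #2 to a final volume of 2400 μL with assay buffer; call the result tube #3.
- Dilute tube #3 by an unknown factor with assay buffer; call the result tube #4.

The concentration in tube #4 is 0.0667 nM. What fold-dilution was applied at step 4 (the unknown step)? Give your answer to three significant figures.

20.0-fold

Step 1: 5 mL + 120 mL = 125 mL total → factor 125/5 = 25
Step 2: 2 mL + 18 mL = 20 mL total → factor 20/2 = 10
Step 3: 160 μL brought to 2400 μL → factor 2400/160 = 15
Step 4: unknown factor x
Product of known-step factors = 3750
Overall factor = 5.00 μM / (0.0667 nM) = 74963
x = 74963 / 3750 = 20.0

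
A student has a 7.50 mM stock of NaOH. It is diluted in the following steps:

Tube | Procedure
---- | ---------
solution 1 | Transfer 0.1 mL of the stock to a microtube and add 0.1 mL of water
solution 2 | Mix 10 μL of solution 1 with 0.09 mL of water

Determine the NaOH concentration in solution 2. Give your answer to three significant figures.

Step 1: 0.1 mL + 0.1 mL = 0.2 mL total → factor 0.2/0.1 = 2
Step 2: 10 μL + 0.09 mL = 100 μL total → factor 100/10 = 10
Overall dilution factor = 2 × 10 = 20
Final = 7.50 mM / 20 = 0.375 mM

0.375 mM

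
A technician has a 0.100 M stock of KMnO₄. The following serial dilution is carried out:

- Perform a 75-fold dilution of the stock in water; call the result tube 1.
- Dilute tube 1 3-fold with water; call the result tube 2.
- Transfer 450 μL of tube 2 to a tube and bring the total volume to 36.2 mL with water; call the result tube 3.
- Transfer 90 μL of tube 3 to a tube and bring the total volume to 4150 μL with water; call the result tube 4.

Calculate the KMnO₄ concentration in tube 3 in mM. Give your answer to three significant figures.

Step 1: 75-fold → factor 75
Step 2: 3-fold → factor 3
Step 3: 450 μL brought to 36.2 mL → factor 36200/450 = 80.444
Dilution factor through tube 3 = 75 × 3 × 80.444 = 18100
[tube 3] = 0.100 M / 18100 = 5.525 × 10^-6 M = 0.00552 mM

0.00552 mM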